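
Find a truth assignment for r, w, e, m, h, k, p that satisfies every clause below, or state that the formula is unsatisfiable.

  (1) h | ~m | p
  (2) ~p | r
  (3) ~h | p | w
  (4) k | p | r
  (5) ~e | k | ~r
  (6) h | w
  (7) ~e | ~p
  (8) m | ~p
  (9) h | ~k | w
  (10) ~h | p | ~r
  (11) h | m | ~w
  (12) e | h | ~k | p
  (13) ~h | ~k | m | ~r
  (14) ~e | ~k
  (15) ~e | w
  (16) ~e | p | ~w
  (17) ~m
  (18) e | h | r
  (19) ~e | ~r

r = False, w = True, e = False, m = False, h = True, k = True, p = False

Unit clause (~m) forces m = False.
In (m | ~p) only ~p is left, so p = False.
Set r = False.
  then (k | p | r) forces k = True.
  then (~e | ~k) forces e = False.
  then (e | h | r) forces h = True.
  then (~h | p | w) forces w = True.
All clauses satisfied.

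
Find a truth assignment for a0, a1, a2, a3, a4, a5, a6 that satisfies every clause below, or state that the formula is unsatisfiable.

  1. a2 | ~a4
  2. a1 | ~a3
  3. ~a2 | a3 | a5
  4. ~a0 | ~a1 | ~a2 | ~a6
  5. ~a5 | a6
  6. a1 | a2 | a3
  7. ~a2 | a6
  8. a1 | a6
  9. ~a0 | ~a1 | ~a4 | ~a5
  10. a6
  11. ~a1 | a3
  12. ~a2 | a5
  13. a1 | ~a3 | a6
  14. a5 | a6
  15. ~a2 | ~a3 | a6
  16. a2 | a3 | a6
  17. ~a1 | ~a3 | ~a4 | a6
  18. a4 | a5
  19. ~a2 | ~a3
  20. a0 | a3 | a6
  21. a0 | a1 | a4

a0 = False, a1 = False, a2 = True, a3 = False, a4 = True, a5 = True, a6 = True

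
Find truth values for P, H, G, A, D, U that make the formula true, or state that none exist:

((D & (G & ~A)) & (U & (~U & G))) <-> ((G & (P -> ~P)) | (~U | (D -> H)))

P=F, H=F, G=F, A=F, D=T, U=T

  ((D & (G & ~A)) & (U & (~U & G))) <-> ((G & (P -> ~P)) | (~U | (D -> H))) = True
    (D & (G & ~A)) & (U & (~U & G)) = False
      D & (G & ~A) = False
        G & ~A = False
          ~A = True
      U & (~U & G) = False
        ~U & G = False
          ~U = False
    (G & (P -> ~P)) | (~U | (D -> H)) = False
      G & (P -> ~P) = False
        P -> ~P = True
          ~P = True
      ~U | (D -> H) = False
        ~U = False
        D -> H = False
The formula evaluates to True.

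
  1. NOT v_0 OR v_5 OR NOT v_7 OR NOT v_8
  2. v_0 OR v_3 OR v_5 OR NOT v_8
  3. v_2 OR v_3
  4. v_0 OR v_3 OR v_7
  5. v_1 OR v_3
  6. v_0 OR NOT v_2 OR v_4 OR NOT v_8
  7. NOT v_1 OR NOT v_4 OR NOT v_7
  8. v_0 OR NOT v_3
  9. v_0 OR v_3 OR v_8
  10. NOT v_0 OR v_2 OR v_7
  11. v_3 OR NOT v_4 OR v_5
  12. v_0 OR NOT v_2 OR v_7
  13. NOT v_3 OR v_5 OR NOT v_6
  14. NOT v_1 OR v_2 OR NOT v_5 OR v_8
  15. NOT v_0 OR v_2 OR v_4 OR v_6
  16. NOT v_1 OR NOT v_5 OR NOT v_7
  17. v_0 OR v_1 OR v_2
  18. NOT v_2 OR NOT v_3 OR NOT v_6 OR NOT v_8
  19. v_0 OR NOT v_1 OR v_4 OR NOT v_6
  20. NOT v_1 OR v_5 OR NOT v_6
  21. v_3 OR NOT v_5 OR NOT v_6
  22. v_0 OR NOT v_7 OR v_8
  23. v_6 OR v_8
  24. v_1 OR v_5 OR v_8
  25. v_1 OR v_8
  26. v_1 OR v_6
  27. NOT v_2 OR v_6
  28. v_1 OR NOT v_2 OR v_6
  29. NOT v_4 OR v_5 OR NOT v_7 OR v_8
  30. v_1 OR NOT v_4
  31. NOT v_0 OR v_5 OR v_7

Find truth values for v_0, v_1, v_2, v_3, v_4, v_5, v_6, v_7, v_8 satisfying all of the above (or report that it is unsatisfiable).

Set v_0 = True.
Set v_1 = True.
Set v_2 = True.
  then (NOT v_2 OR v_6) forces v_6 = True.
  then (NOT v_1 OR v_5 OR NOT v_6) forces v_5 = True.
  then (v_3 OR NOT v_5 OR NOT v_6) forces v_3 = True.
  then (NOT v_1 OR NOT v_5 OR NOT v_7) forces v_7 = False.
  then (NOT v_2 OR NOT v_3 OR NOT v_6 OR NOT v_8) forces v_8 = False.
Set v_4 = True.
All clauses satisfied.

v_0 = True, v_1 = True, v_2 = True, v_3 = True, v_4 = True, v_5 = True, v_6 = True, v_7 = False, v_8 = False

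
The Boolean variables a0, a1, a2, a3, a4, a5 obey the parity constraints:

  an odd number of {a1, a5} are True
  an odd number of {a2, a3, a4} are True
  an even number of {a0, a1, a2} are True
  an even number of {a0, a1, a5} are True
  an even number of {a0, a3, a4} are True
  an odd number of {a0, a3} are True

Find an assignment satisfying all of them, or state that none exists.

a0 = True; a1 = True; a2 = False; a3 = False; a4 = True; a5 = False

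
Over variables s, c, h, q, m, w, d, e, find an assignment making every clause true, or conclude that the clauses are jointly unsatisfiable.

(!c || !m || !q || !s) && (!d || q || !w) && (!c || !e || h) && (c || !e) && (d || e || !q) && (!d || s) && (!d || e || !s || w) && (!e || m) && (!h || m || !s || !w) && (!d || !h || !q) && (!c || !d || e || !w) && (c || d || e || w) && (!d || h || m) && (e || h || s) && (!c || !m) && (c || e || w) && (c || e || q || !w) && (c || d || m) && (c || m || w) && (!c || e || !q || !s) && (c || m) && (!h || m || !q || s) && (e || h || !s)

Set s = False.
  then (!d || s) forces d = False.
Try c = False:
  (c || !e) forces e = False.
  (d || e || !q) forces q = False.
  (c || d || e || w) forces w = True.
  clause (c || e || q || !w) is falsified — backtrack.
So c = True.
  then (!c || !m) forces m = False.
  then (!e || m) forces e = False.
  then (e || h || s) forces h = True.
  then (!h || m || !q || s) forces q = False.
Set w = False.
All clauses satisfied.

s=F, c=T, h=T, q=F, m=F, w=F, d=F, e=F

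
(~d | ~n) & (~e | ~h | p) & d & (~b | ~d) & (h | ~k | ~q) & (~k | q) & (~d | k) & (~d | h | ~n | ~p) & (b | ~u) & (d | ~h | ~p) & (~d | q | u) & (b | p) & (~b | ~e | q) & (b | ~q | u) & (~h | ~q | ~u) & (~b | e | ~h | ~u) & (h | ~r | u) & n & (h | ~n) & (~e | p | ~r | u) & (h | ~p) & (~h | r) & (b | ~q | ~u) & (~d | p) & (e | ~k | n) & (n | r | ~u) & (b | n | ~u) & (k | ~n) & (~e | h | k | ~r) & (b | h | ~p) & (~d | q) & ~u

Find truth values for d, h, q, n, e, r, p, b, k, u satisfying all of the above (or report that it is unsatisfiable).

Case d = True:
  (~d | ~n) forces n = False.
  Clause (n) is falsified — contradiction.
Case d = False:
  Clause (d) is falsified — contradiction.
Both cases fail, so the formula is unsatisfiable.

Unsatisfiable — no assignment works.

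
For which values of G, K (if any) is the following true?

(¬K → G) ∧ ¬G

G=F, K=T

  ¬K → G = True
    ¬K = False
  ¬G = True
Both conjuncts True, so the formula holds.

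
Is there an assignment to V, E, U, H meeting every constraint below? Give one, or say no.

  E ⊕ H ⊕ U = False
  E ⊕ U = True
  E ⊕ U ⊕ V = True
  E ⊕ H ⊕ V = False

V = False; E = True; U = False; H = True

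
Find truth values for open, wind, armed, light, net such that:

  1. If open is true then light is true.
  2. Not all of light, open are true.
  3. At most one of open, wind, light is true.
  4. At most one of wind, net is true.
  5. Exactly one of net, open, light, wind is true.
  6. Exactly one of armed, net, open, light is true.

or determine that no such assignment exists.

open = False, wind = True, armed = True, light = False, net = False

  (1) open=F ⇒ light: vacuous ✓
  (2) {light, open}: 0/2 true — not all ✓
  (3) {open, wind, light}: 1 true — at most one ✓
  (4) {wind, net}: 1 true — at most one ✓
  (5) {net, open, light, wind}: 1 true — exactly one ✓
  (6) {armed, net, open, light}: 1 true — exactly one ✓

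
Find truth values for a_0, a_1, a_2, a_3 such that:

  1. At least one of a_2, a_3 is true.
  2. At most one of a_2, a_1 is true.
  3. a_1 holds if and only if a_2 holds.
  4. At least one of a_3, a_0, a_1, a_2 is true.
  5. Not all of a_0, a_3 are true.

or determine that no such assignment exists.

a_0 = False, a_1 = False, a_2 = False, a_3 = True

  (1) {a_2, a_3}: 1 true — at least one ✓
  (2) {a_2, a_1}: 0 true — at most one ✓
  (3) a_1=F, a_2=F — same ✓
  (4) {a_3, a_0, a_1, a_2}: 1 true — at least one ✓
  (5) {a_0, a_3}: 1/2 true — not all ✓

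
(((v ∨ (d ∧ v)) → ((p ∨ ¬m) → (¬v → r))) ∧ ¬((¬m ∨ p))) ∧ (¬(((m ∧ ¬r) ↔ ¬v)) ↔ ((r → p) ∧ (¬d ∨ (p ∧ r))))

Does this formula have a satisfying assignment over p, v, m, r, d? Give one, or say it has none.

p = False, v = True, m = True, r = True, d = False

  ((v ∨ (d ∧ v)) → ((p ∨ ¬m) → (¬v → r))) ∧ ¬((¬m ∨ p)) = True
    (v ∨ (d ∧ v)) → ((p ∨ ¬m) → (¬v → r)) = True
      v ∨ (d ∧ v) = True
        d ∧ v = False
      (p ∨ ¬m) → (¬v → r) = True
        p ∨ ¬m = False
          ¬m = False
        ¬v → r = True
          ¬v = False
    ¬((¬m ∨ p)) = True
      ¬m ∨ p = False
        ¬m = False
  ¬(((m ∧ ¬r) ↔ ¬v)) ↔ ((r → p) ∧ (¬d ∨ (p ∧ r))) = True
    ¬(((m ∧ ¬r) ↔ ¬v)) = False
      (m ∧ ¬r) ↔ ¬v = True
        m ∧ ¬r = False
          ¬r = False
        ¬v = False
    (r → p) ∧ (¬d ∨ (p ∧ r)) = False
      r → p = False
      ¬d ∨ (p ∧ r) = True
        ¬d = True
        p ∧ r = False
Both conjuncts True, so the formula holds.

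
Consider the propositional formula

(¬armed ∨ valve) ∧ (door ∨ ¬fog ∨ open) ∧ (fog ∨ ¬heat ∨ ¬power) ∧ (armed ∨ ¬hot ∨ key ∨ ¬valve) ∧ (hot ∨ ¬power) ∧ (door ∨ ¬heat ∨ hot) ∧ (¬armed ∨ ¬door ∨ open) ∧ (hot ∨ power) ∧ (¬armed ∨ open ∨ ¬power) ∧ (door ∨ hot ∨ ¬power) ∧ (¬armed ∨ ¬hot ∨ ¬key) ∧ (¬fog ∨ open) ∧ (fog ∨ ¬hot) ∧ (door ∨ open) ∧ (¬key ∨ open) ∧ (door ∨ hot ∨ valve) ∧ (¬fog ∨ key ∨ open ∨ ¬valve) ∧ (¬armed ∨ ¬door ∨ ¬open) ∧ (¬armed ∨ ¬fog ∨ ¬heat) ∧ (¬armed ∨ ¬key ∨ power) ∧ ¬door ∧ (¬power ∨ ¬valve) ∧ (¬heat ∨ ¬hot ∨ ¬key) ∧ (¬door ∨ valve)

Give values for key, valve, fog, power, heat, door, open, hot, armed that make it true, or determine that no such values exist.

key = True, valve = True, fog = True, power = False, heat = False, door = False, open = True, hot = True, armed = False

Unit clause (¬door) forces door = False.
In (door ∨ open) only open is left, so open = True.
Set key = True.
Set valve = True.
  then (¬power ∨ ¬valve) forces power = False.
  then (hot ∨ power) forces hot = True.
  then (¬armed ∨ ¬hot ∨ ¬key) forces armed = False.
  then (fog ∨ ¬hot) forces fog = True.
  then (¬heat ∨ ¬hot ∨ ¬key) forces heat = False.
All clauses satisfied.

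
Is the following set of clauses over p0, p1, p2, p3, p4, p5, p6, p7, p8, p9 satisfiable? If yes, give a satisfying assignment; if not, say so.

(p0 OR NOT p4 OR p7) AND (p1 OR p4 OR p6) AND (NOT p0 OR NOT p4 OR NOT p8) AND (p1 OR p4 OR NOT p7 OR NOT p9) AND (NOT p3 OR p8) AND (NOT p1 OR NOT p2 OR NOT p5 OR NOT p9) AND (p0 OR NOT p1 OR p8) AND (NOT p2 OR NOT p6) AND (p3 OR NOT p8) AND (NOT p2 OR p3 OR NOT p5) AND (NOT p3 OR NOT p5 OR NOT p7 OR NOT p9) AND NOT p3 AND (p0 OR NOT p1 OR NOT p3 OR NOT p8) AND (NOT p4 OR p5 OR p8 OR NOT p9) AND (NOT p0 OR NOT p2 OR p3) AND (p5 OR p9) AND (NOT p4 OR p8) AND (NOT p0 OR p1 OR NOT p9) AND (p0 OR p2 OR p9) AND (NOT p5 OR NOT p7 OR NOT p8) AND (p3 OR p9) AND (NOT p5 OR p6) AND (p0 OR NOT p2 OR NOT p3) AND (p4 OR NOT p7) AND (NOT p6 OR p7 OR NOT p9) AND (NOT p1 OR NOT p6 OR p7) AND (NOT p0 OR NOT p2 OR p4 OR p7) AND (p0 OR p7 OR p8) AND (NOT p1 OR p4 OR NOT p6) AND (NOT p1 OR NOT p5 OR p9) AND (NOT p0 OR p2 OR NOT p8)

p0 = True, p1 = True, p2 = False, p3 = False, p4 = False, p5 = False, p6 = False, p7 = False, p8 = False, p9 = True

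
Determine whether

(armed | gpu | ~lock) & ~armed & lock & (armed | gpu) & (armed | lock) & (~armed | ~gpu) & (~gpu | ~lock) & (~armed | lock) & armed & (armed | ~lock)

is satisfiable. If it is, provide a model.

Case armed = True:
  Clause (~armed) is falsified — contradiction.
Case armed = False:
  Clause (armed) is falsified — contradiction.
Both cases fail, so the formula is unsatisfiable.

Unsatisfiable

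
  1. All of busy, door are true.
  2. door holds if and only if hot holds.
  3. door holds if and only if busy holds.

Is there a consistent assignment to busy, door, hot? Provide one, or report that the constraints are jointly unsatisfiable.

busy = True, door = True, hot = True

  (1) {busy, door}: all 2 true ✓
  (2) door=T, hot=T — same ✓
  (3) door=T, busy=T — same ✓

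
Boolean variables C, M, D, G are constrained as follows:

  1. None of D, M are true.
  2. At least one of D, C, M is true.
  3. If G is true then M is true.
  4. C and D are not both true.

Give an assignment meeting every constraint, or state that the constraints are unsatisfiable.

C=T, M=F, D=F, G=F

  (1) {D, M}: 0 true — none ✓
  (2) {D, C, M}: 1 true — at least one ✓
  (3) G=F ⇒ M: vacuous ✓
  (4) C=T, D=F — not both ✓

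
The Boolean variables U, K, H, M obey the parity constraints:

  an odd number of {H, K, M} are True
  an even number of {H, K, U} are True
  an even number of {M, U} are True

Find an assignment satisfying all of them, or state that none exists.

The formula is unsatisfiable.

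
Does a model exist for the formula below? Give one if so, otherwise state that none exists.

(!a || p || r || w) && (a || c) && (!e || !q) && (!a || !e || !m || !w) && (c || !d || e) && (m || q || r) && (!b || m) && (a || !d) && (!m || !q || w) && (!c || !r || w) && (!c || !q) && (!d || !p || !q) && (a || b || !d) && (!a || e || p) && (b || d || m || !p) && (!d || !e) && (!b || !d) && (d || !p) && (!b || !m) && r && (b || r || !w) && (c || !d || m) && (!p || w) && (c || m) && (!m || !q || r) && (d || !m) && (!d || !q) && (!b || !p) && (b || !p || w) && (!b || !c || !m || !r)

Unit clause (r) forces r = True.
Set w = True.
Set m = False.
  then (!b || m) forces b = False.
  then (c || m) forces c = True.
  then (!c || !q) forces q = False.
Set a = True.
Set e = True.
  then (!d || !e) forces d = False.
  then (d || !p) forces p = False.
All clauses satisfied.

r = True, w = True, m = False, c = True, a = True, e = True, d = False, p = False, q = False, b = False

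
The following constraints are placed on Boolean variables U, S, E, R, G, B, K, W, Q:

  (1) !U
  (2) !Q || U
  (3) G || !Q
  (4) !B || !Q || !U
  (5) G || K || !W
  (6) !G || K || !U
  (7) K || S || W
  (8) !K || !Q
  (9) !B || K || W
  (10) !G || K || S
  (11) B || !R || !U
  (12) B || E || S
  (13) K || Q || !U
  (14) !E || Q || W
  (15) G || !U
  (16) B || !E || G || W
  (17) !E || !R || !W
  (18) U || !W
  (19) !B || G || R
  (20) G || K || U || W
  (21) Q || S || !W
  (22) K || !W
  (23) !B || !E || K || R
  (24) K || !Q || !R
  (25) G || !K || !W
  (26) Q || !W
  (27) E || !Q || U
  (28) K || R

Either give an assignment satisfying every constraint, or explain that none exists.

Unit clause (!U) forces U = False.
In (!Q || U) only !Q is left, so Q = False.
In (U || !W) only !W is left, so W = False.
In (!E || Q || W) only !E is left, so E = False.
Set S = True.
Set R = True.
Set G = False.
  then (G || K || U || W) forces K = True.
Set B = False.
All clauses satisfied.

U = False; S = True; E = False; R = True; G = False; B = False; K = True; W = False; Q = False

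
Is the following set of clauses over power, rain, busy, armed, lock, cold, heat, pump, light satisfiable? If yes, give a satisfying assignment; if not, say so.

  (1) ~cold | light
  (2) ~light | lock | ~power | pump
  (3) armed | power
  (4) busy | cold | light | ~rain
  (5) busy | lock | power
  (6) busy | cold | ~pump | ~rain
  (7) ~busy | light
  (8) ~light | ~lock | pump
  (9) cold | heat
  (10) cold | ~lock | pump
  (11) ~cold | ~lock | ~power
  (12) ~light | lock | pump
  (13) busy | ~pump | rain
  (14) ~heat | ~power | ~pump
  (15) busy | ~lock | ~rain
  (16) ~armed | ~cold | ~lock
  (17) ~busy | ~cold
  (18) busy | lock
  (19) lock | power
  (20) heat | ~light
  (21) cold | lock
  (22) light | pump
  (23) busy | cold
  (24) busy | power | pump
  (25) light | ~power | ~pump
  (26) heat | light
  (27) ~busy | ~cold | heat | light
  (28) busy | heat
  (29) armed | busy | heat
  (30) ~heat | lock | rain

Set power = False.
  then (armed | power) forces armed = True.
  then (lock | power) forces lock = True.
  then (~armed | ~cold | ~lock) forces cold = False.
  then (busy | cold) forces busy = True.
  then (~busy | light) forces light = True.
  then (~light | ~lock | pump) forces pump = True.
  then (cold | heat) forces heat = True.
Set rain = False.
All clauses satisfied.

power=F, rain=F, busy=T, armed=T, lock=T, cold=F, heat=T, pump=T, light=T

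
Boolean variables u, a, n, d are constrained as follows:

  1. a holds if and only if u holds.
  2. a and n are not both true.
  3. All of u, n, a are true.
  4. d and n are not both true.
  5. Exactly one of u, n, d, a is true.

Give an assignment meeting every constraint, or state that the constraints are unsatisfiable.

Unsatisfiable

Case u = True:
  (1) with u=T forces a = True.
  Constraint (5) is violated (u=T, a=T) — contradiction.
Case u = False:
  Constraint (3) is violated (u=F) — contradiction.
Both cases fail — unsatisfiable.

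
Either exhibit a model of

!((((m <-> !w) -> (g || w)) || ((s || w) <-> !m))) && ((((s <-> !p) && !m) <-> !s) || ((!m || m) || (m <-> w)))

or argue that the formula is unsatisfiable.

w: False; p: True; m: True; g: False; s: True

  !((((m <-> !w) -> (g || w)) || ((s || w) <-> !m))) = True
    ((m <-> !w) -> (g || w)) || ((s || w) <-> !m) = False
      (m <-> !w) -> (g || w) = False
        m <-> !w = True
          !w = True
        g || w = False
      (s || w) <-> !m = False
        s || w = True
        !m = False
  (((s <-> !p) && !m) <-> !s) || ((!m || m) || (m <-> w)) = True
    ((s <-> !p) && !m) <-> !s = True
      (s <-> !p) && !m = False
        s <-> !p = False
          !p = False
        !m = False
      !s = False
    (!m || m) || (m <-> w) = True
      !m || m = True
        !m = False
      m <-> w = False
Both conjuncts True, so the formula holds.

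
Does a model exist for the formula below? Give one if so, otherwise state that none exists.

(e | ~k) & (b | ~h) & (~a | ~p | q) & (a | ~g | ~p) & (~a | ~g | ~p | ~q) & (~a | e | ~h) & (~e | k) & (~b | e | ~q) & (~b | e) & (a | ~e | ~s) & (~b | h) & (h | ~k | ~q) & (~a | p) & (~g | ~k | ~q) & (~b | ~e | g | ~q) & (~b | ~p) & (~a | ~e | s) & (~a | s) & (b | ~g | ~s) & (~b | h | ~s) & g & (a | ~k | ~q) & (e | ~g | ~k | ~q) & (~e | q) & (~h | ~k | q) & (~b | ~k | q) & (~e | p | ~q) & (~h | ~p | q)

k=F, p=F, s=F, h=F, a=F, e=F, b=F, g=T, q=T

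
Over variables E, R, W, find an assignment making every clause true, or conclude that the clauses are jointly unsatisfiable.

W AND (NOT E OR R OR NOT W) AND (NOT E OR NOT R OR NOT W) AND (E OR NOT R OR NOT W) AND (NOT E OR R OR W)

E: False, R: False, W: True

Unit clause (W) forces W = True.
Try E = True:
  (NOT E OR R OR NOT W) forces R = True.
  clause (NOT E OR NOT R OR NOT W) is falsified — backtrack.
So E = False.
  then (E OR NOT R OR NOT W) forces R = False.
Check each clause:
  (W): W holds.
  (NOT E OR R OR NOT W): NOT E holds.
  (NOT E OR NOT R OR NOT W): NOT E holds.
  (E OR NOT R OR NOT W): NOT R holds.
  (NOT E OR R OR W): NOT E holds.
All clauses satisfied.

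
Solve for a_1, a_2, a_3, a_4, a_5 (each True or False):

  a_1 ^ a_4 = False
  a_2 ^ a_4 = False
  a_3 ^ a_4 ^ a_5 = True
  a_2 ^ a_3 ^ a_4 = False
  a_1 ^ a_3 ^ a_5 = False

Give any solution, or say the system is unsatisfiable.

Adding constraints 1, 3, 5 mod 2: every variable appears an even number of times on the left, so the left side is 0.
But the right sides sum to 1 (mod 2). 0 ≠ 1 — the system is inconsistent.

Unsatisfiable — no assignment works.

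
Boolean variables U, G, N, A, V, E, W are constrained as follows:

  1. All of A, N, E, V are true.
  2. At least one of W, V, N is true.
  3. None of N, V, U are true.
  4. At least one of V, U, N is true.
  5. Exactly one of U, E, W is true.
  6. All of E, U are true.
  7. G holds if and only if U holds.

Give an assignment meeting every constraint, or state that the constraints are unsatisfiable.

UNSATISFIABLE

Case U = True:
  Constraint (3) is violated (U=T) — contradiction.
Case U = False:
  Constraint (6) is violated (U=F) — contradiction.
Both cases fail — unsatisfiable.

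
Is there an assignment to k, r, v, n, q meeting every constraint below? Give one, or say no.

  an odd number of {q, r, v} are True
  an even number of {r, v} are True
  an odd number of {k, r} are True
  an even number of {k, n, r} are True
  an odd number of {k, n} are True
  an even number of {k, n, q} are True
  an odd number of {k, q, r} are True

Adding constraints 1, 2, 3, 7 mod 2: every variable appears an even number of times on the left, so the left side is 0.
But the right sides sum to 1 (mod 2). 0 ≠ 1 — the system is inconsistent.

Unsatisfiable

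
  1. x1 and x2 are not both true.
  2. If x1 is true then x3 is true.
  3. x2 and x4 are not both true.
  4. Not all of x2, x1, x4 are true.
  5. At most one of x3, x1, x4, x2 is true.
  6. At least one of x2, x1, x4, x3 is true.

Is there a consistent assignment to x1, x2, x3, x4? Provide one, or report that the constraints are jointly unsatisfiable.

x1=F, x2=T, x3=F, x4=F

  (1) x1=F, x2=T — not both ✓
  (2) x1=F ⇒ x3: vacuous ✓
  (3) x2=T, x4=F — not both ✓
  (4) {x2, x1, x4}: 1/3 true — not all ✓
  (5) {x3, x1, x4, x2}: 1 true — at most one ✓
  (6) {x2, x1, x4, x3}: 1 true — at least one ✓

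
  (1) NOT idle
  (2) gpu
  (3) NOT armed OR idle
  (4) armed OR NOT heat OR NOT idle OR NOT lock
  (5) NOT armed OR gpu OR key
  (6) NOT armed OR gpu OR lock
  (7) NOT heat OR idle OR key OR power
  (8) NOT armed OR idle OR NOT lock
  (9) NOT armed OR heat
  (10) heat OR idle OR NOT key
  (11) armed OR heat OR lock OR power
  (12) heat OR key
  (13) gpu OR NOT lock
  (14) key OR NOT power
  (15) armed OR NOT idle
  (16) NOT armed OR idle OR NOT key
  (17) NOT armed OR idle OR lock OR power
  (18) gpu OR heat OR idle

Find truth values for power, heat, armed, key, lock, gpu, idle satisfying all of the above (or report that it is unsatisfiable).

power: True; heat: True; armed: False; key: True; lock: False; gpu: True; idle: False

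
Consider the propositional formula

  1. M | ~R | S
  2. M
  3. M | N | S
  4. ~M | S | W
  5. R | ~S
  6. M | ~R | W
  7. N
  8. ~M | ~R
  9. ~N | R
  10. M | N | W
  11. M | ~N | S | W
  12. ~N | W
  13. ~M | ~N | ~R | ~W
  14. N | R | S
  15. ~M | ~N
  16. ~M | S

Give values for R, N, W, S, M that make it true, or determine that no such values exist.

Case N = True:
  (M) forces M = True.
  Clause (~M | ~N) is falsified — contradiction.
Case N = False:
  Clause (N) is falsified — contradiction.
Both cases fail, so the formula is unsatisfiable.

Unsatisfiable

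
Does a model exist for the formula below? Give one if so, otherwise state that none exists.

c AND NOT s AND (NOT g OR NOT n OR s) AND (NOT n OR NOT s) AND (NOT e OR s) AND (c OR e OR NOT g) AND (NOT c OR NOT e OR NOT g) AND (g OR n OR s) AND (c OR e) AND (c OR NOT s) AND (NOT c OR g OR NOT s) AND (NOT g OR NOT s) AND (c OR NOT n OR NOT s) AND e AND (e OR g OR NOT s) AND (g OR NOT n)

The formula is unsatisfiable.

Case c = True:
  (NOT s) forces s = False.
  (NOT e OR s) forces e = False.
  Clause (e) is falsified — contradiction.
Case c = False:
  Clause (c) is falsified — contradiction.
Both cases fail, so the formula is unsatisfiable.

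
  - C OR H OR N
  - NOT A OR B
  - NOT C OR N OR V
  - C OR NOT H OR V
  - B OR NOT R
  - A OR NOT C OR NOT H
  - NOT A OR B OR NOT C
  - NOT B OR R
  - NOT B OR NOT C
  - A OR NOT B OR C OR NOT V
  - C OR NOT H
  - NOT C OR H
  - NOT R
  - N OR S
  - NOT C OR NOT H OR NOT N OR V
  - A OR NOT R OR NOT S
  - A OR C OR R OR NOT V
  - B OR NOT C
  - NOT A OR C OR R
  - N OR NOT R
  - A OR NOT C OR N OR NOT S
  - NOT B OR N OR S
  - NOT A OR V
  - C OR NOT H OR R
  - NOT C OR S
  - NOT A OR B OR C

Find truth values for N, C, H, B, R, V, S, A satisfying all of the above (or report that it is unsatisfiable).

N = True, C = False, H = False, B = False, R = False, V = False, S = True, A = False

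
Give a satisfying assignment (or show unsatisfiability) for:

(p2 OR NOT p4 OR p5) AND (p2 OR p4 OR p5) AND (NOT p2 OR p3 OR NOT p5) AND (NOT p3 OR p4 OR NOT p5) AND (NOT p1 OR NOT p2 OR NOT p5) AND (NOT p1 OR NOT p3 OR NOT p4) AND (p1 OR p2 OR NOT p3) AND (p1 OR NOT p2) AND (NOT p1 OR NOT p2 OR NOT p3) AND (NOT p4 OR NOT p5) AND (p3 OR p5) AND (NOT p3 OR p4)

p1 = False, p2 = False, p3 = False, p4 = False, p5 = True

Set p1 = False.
  then (p1 OR NOT p2) forces p2 = False.
  then (p1 OR p2 OR NOT p3) forces p3 = False.
  then (p3 OR p5) forces p5 = True.
  then (NOT p4 OR NOT p5) forces p4 = False.
All clauses satisfied.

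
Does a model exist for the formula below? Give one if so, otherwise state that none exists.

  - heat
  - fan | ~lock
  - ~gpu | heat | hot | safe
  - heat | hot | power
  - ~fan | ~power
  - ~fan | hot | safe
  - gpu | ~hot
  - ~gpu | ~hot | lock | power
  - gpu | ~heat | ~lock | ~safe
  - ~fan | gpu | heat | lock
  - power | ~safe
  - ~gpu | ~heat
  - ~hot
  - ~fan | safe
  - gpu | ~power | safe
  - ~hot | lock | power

Unit clause (heat) forces heat = True.
In (~gpu | ~heat) only ~gpu is left, so gpu = False.
Unit clause (~hot) forces hot = False.
Set power = True.
  then (~fan | ~power) forces fan = False.
  then (gpu | ~power | safe) forces safe = True.
  then (fan | ~lock) forces lock = False.
All clauses satisfied.

power = True, safe = True, lock = False, fan = False, gpu = False, hot = False, heat = True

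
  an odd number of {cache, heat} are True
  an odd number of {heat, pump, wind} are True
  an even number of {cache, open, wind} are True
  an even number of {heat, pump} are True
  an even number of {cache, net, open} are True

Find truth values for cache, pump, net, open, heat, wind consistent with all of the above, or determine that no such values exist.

cache = True, pump = False, net = True, open = False, heat = False, wind = True

{cache, heat}: 1 true → odd ✓
{heat, pump, wind}: 1 true → odd ✓
{cache, open, wind}: 2 true → even ✓
{heat, pump}: 0 true → even ✓
{cache, net, open}: 2 true → even ✓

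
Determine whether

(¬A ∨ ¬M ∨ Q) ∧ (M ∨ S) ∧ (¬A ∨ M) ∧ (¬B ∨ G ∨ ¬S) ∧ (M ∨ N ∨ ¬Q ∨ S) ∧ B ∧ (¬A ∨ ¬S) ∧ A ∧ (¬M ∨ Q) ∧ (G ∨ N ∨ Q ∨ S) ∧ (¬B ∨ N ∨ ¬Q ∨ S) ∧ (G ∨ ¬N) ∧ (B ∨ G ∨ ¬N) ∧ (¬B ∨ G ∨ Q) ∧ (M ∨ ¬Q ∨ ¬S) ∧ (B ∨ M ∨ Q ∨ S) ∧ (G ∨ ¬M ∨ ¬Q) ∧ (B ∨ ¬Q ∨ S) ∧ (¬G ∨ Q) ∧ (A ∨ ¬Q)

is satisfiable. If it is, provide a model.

B = True, A = True, Q = True, G = True, N = True, M = True, S = False

Unit clause (B) forces B = True.
Unit clause (A) forces A = True.
In (¬A ∨ M) only M is left, so M = True.
In (¬A ∨ ¬S) only ¬S is left, so S = False.
In (¬M ∨ Q) only Q is left, so Q = True.
In (¬B ∨ N ∨ ¬Q ∨ S) only N is left, so N = True.
In (G ∨ ¬N) only G is left, so G = True.
All clauses satisfied.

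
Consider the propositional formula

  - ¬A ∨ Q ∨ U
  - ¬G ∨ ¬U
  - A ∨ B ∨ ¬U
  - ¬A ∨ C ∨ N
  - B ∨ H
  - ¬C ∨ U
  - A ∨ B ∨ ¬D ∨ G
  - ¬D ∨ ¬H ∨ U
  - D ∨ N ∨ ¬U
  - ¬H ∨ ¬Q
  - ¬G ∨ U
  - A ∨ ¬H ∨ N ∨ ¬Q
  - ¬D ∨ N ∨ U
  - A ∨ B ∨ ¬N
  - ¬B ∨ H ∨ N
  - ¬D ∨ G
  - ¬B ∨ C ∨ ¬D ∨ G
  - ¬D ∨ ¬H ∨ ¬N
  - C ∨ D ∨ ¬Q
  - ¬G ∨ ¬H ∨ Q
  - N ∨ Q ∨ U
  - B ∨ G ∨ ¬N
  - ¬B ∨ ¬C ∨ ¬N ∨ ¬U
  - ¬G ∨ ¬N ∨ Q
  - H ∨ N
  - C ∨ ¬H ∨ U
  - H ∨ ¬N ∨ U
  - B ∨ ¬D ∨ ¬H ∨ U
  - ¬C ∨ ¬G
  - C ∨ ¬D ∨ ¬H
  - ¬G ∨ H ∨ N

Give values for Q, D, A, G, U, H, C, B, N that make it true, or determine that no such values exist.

Q: False; D: False; A: True; G: False; U: True; H: False; C: False; B: True; N: True

Set Q = False.
Set D = False.
Set A = True.
  then (¬A ∨ Q ∨ U) forces U = True.
  then (¬G ∨ ¬U) forces G = False.
  then (D ∨ N ∨ ¬U) forces N = True.
  then (B ∨ G ∨ ¬N) forces B = True.
  then (¬B ∨ ¬C ∨ ¬N ∨ ¬U) forces C = False.
Set H = False.
All clauses satisfied.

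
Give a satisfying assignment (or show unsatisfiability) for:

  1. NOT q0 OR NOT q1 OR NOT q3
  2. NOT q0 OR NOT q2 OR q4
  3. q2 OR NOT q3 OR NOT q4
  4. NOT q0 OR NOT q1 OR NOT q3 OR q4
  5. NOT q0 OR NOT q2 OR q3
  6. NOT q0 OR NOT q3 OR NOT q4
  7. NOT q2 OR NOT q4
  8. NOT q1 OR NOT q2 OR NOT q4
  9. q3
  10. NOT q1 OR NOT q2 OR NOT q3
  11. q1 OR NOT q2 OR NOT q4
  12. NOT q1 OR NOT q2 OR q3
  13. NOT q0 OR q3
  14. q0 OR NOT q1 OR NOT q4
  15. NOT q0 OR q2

Unit clause (q3) forces q3 = True.
Try q0 = True:
  (NOT q0 OR NOT q1 OR NOT q3) forces q1 = False.
  (NOT q0 OR NOT q3 OR NOT q4) forces q4 = False.
  (NOT q0 OR NOT q2 OR q4) forces q2 = False.
  clause (NOT q0 OR q2) is falsified — backtrack.
So q0 = False.
Set q1 = False.
Set q2 = True.
  then (NOT q2 OR NOT q4) forces q4 = False.
All clauses satisfied.

q0 = False, q1 = False, q2 = True, q3 = True, q4 = False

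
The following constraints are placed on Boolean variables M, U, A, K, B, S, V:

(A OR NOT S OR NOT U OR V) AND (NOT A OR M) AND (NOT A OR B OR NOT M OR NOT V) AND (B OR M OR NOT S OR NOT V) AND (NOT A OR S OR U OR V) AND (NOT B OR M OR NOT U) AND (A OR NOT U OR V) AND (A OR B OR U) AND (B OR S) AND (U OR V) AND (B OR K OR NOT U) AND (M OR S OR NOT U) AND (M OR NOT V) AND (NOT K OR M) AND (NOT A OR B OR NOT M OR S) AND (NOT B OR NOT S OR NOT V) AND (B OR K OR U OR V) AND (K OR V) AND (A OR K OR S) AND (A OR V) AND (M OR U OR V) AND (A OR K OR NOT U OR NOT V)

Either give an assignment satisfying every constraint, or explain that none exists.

M: True; U: True; A: False; K: True; B: False; S: True; V: True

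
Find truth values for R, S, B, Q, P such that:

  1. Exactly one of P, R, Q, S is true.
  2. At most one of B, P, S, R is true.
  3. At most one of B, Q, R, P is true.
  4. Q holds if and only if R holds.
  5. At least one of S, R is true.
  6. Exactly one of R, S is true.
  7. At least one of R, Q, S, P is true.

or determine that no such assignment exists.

R: False, S: True, B: False, Q: False, P: False

  (1) {P, R, Q, S}: 1 true — exactly one ✓
  (2) {B, P, S, R}: 1 true — at most one ✓
  (3) {B, Q, R, P}: 0 true — at most one ✓
  (4) Q=F, R=F — same ✓
  (5) {S, R}: 1 true — at least one ✓
  (6) {R, S}: 1 true — exactly one ✓
  (7) {R, Q, S, P}: 1 true — at least one ✓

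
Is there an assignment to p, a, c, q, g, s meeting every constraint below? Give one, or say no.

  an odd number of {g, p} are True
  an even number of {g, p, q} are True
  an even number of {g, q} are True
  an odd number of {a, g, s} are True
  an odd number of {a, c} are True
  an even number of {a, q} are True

p: False, a: True, c: False, q: True, g: True, s: True

{g, p}: 1 true → odd ✓
{g, p, q}: 2 true → even ✓
{g, q}: 2 true → even ✓
{a, g, s}: 3 true → odd ✓
{a, c}: 1 true → odd ✓
{a, q}: 2 true → even ✓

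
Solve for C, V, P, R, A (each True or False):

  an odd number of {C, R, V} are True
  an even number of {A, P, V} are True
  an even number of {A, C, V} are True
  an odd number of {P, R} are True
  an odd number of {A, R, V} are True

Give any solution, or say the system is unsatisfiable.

C: True, V: False, P: True, R: False, A: True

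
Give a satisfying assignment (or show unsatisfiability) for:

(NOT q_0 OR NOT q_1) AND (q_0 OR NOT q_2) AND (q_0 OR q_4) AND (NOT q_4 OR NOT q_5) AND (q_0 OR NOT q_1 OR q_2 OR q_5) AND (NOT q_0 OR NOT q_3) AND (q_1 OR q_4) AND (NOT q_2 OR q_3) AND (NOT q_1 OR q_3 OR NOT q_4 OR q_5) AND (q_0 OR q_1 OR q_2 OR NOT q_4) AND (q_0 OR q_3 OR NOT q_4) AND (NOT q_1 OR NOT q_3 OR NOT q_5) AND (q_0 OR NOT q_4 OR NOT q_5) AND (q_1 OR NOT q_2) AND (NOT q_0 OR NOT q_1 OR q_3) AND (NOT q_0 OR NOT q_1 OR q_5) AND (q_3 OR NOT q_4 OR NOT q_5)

Try q_0 = False:
  (q_0 OR NOT q_2) forces q_2 = False.
  (q_0 OR q_4) forces q_4 = True.
  (NOT q_4 OR NOT q_5) forces q_5 = False.
  (q_0 OR NOT q_1 OR q_2 OR q_5) forces q_1 = False.
  clause (q_0 OR q_1 OR q_2 OR NOT q_4) is falsified — backtrack.
So q_0 = True.
  then (NOT q_0 OR NOT q_1) forces q_1 = False.
  then (NOT q_0 OR NOT q_3) forces q_3 = False.
  then (q_1 OR q_4) forces q_4 = True.
  then (NOT q_2 OR q_3) forces q_2 = False.
  then (q_3 OR NOT q_4 OR NOT q_5) forces q_5 = False.
All clauses satisfied.

q_0 = True, q_1 = False, q_2 = False, q_3 = False, q_4 = True, q_5 = False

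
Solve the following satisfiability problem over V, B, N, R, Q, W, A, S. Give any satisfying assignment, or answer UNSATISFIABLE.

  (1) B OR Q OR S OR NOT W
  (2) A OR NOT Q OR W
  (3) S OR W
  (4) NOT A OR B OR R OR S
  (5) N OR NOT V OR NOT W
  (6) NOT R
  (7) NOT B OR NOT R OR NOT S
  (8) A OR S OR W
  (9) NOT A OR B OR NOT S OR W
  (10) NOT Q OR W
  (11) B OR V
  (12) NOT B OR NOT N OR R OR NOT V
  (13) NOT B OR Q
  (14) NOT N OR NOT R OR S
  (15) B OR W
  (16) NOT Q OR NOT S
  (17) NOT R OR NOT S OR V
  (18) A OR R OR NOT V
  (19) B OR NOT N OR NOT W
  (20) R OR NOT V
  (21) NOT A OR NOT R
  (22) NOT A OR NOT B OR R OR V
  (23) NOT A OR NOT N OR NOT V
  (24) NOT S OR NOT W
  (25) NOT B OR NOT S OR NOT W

Unit clause (NOT R) forces R = False.
In (R OR NOT V) only NOT V is left, so V = False.
In (B OR V) only B is left, so B = True.
In (NOT B OR Q) only Q is left, so Q = True.
In (NOT Q OR NOT S) only NOT S is left, so S = False.
In (NOT A OR NOT B OR R OR V) only NOT A is left, so A = False.
In (A OR NOT Q OR W) only W is left, so W = True.
Set N = True.
All clauses satisfied.

V=F, B=T, N=T, R=F, Q=T, W=T, A=F, S=F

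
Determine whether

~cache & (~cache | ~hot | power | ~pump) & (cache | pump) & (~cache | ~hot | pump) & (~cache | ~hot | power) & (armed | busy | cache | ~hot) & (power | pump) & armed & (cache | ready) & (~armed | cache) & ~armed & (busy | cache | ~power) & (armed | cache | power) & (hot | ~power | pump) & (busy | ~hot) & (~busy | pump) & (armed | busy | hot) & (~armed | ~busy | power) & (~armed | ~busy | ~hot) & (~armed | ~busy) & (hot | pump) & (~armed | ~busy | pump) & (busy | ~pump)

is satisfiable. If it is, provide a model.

The formula is unsatisfiable.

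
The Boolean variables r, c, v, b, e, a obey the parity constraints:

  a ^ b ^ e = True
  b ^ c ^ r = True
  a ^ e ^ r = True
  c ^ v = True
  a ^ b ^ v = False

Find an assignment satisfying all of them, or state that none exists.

r: True, c: True, v: False, b: True, e: True, a: True

a ^ b ^ e = T ^ T ^ T = True ✓
b ^ c ^ r = T ^ T ^ T = True ✓
a ^ e ^ r = T ^ T ^ T = True ✓
c ^ v = T ^ F = True ✓
a ^ b ^ v = T ^ T ^ F = False ✓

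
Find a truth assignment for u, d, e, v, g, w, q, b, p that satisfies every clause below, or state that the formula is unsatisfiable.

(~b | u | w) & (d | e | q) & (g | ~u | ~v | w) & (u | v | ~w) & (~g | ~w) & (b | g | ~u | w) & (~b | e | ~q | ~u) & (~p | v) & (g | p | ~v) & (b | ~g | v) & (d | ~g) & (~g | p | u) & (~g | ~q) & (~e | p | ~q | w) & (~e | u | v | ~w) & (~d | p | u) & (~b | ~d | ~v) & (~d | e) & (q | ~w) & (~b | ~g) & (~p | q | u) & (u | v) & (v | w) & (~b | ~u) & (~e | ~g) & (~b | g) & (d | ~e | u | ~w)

u=T, d=F, e=T, v=T, g=F, w=T, q=T, b=F, p=T

Set u = True.
  then (~b | ~u) forces b = False.
Set d = False.
  then (d | ~g) forces g = False.
  then (b | g | ~u | w) forces w = True.
  then (q | ~w) forces q = True.
Set e = True.
Set v = True.
  then (g | p | ~v) forces p = True.
All clauses satisfied.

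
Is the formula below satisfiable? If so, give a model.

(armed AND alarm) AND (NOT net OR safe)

safe=F, alarm=T, armed=T, net=F

  armed AND alarm = True
  NOT net OR safe = True
    NOT net = True
Both conjuncts True, so the formula holds.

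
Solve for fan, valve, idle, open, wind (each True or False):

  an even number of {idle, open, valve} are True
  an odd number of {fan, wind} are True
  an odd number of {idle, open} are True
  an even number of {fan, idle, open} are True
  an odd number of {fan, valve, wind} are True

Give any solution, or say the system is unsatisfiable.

Adding constraints 1, 2, 3, 5 mod 2: every variable appears an even number of times on the left, so the left side is 0.
But the right sides sum to 1 (mod 2). 0 ≠ 1 — the system is inconsistent.

UNSATISFIABLE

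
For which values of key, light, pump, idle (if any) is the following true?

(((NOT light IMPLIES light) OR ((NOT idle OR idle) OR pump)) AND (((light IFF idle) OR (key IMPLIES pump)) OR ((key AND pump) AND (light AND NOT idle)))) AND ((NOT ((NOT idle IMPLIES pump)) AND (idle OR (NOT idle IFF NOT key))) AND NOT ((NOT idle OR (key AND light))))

Case idle = True: the conjunct NOT ((NOT idle IMPLIES pump)) becomes NOT ((False IMPLIES pump)) = False.
Case idle = False: the conjunct NOT ((NOT idle OR (key AND light))) becomes NOT ((True OR (key AND light))) = False.
Both cases fail — unsatisfiable.

No satisfying assignment exists.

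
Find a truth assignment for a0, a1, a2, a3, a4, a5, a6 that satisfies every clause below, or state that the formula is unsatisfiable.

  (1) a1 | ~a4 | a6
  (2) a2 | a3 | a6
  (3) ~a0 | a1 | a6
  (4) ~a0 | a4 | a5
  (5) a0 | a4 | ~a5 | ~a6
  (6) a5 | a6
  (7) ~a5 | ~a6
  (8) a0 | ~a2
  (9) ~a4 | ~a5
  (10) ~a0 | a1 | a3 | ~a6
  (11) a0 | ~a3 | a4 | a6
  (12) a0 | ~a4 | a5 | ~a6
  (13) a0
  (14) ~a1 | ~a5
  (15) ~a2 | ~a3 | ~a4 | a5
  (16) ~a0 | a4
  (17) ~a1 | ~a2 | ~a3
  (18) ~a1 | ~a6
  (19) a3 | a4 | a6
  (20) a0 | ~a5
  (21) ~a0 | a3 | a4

a0 = True, a1 = False, a2 = False, a3 = True, a4 = True, a5 = False, a6 = True

Unit clause (a0) forces a0 = True.
In (~a0 | a4) only a4 is left, so a4 = True.
In (~a4 | ~a5) only ~a5 is left, so a5 = False.
In (a5 | a6) only a6 is left, so a6 = True.
In (~a1 | ~a6) only ~a1 is left, so a1 = False.
In (~a0 | a1 | a3 | ~a6) only a3 is left, so a3 = True.
In (~a2 | ~a3 | ~a4 | a5) only ~a2 is left, so a2 = False.
All clauses satisfied.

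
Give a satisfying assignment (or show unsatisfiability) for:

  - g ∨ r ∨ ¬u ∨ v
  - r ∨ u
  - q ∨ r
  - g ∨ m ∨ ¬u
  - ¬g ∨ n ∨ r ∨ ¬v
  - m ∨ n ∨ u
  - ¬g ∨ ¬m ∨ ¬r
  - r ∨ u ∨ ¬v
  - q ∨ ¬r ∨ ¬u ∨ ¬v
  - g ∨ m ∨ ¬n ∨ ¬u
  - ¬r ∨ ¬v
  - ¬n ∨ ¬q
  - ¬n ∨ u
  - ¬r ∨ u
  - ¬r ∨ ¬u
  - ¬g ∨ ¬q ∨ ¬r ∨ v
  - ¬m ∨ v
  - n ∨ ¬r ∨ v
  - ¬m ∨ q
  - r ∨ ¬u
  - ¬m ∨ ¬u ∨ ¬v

The formula is unsatisfiable.

Case u = True:
  (¬r ∨ ¬u) forces r = False.
  Clause (r ∨ ¬u) is falsified — contradiction.
Case u = False:
  (r ∨ u) forces r = True.
  Clause (¬r ∨ u) is falsified — contradiction.
Both cases fail, so the formula is unsatisfiable.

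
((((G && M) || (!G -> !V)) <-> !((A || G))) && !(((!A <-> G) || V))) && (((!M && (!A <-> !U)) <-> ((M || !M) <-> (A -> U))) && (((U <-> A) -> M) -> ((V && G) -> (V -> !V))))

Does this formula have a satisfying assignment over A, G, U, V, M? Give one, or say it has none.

A: False, G: False, U: False, V: False, M: False

  (((G && M) || (!G -> !V)) <-> !((A || G))) && !(((!A <-> G) || V)) = True
    ((G && M) || (!G -> !V)) <-> !((A || G)) = True
      (G && M) || (!G -> !V) = True
        G && M = False
        !G -> !V = True
          !G = True
          !V = True
      !((A || G)) = True
        A || G = False
    !(((!A <-> G) || V)) = True
      (!A <-> G) || V = False
        !A <-> G = False
          !A = True
  ((!M && (!A <-> !U)) <-> ((M || !M) <-> (A -> U))) && (((U <-> A) -> M) -> ((V && G) -> (V -> !V))) = True
    (!M && (!A <-> !U)) <-> ((M || !M) <-> (A -> U)) = True
      !M && (!A <-> !U) = True
        !M = True
        !A <-> !U = True
          !A = True
          !U = True
      (M || !M) <-> (A -> U) = True
        M || !M = True
          !M = True
        A -> U = True
    ((U <-> A) -> M) -> ((V && G) -> (V -> !V)) = True
      (U <-> A) -> M = False
        U <-> A = True
      (V && G) -> (V -> !V) = True
        V && G = False
        V -> !V = True
          !V = True
Both conjuncts True, so the formula holds.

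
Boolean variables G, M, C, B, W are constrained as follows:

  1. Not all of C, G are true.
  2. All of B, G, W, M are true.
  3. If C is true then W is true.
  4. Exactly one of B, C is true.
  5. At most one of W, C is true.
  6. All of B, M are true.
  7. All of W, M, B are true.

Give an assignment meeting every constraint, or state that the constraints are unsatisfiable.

G = True, M = True, C = False, B = True, W = True

  (1) {C, G}: 1/2 true — not all ✓
  (2) {B, G, W, M}: all 4 true ✓
  (3) C=F ⇒ W: vacuous ✓
  (4) {B, C}: 1 true — exactly one ✓
  (5) {W, C}: 1 true — at most one ✓
  (6) {B, M}: all 2 true ✓
  (7) {W, M, B}: all 3 true ✓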